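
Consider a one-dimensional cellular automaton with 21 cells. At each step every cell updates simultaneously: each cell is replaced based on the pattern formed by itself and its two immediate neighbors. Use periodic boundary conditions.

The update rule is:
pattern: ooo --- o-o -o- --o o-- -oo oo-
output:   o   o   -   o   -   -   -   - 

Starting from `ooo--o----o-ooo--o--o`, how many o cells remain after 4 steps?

7

step 1: oo---o-oo-o--o---o---
step 2: ---o-o----o--o-o-o-o-
step 3: oo-o-o-oo-o--o-o-o-o-
step 4: ---o-o----o--o-o-o-o-
count of o: 7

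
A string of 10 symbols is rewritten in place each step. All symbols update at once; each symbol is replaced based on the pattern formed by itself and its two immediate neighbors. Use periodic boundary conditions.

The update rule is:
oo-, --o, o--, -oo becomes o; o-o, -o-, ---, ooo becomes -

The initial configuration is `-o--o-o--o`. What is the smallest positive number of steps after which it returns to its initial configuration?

step 1: --oo---oo-
step 2: -oooo-oooo
step 3: -o--o-o--o

3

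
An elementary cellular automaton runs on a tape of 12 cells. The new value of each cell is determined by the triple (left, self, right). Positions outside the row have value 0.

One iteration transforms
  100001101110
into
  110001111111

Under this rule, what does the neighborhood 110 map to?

1

At position 6 the neighborhood is 110; the next row has 1 there.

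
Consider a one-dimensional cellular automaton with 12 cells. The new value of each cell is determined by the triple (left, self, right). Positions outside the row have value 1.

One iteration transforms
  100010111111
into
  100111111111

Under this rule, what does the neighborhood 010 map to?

1

At position 4 the neighborhood is 010; the next row has 1 there.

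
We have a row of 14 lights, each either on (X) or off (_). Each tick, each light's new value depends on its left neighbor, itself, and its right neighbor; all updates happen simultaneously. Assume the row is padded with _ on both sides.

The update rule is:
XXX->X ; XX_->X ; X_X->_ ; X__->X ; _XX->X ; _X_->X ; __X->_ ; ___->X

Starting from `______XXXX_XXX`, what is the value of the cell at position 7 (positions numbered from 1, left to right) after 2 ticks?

XXXXX_XXXX_XXX
XXXXX_XXXX_XXX
position 7 holds X

X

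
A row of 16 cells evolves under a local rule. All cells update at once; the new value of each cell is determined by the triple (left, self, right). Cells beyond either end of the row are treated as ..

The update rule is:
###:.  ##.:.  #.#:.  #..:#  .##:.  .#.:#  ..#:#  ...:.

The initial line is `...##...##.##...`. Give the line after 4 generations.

..#..#.#.....#..
.#####.##...###.
#........#.#...#
##......##.##.##

##......##.##.##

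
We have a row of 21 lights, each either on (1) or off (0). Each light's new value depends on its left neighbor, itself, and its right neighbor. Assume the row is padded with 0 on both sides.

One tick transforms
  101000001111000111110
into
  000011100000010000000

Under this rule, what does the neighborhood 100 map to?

At position 3 the neighborhood is 100; the next row has 0 there.

0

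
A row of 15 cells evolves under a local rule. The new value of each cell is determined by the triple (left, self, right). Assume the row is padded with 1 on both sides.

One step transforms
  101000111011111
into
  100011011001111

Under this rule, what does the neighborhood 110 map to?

1

At position 0 the neighborhood is 110; the next row has 1 there.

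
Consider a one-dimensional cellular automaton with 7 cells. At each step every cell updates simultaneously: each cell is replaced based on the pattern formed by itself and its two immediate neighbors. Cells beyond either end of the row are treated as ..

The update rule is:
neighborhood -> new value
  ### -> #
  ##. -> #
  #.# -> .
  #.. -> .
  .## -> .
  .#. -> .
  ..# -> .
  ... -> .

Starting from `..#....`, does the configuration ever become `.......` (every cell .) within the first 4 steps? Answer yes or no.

.......
all cells are . at step 1

yes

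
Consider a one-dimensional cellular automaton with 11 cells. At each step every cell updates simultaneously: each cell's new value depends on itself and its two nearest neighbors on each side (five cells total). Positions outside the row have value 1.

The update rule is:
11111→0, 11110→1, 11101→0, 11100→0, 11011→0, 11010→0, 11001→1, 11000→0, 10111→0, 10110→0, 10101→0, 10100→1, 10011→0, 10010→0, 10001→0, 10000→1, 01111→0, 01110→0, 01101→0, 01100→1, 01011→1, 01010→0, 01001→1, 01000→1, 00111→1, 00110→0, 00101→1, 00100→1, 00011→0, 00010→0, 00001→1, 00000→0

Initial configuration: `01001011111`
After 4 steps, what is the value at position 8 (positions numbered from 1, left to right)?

01101100000
00000101010
01010100001
00000111101
position 8 holds 1

1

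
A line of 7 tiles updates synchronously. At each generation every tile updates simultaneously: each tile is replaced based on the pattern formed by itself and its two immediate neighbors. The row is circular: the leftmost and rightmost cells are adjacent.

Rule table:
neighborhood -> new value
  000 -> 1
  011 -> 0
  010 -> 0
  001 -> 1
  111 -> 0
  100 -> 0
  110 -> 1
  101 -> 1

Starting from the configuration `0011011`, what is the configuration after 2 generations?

generation 1: 0101101
generation 2: 1010110

1010110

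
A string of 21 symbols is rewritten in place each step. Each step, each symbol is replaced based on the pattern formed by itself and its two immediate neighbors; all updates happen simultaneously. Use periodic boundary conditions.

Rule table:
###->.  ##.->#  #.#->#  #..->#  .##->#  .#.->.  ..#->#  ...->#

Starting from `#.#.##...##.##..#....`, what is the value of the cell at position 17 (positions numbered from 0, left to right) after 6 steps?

.#.#############.####
#.##...........###..#
################.####
...............###...
################.####  (repeats step 3; period 2)
step 6: ...............###...
position 17 holds #

#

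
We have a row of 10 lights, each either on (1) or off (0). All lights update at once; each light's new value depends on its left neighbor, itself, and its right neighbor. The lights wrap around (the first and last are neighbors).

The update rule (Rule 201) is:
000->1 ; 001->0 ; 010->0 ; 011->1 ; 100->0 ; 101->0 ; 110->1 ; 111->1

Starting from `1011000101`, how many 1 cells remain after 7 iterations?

5

iteration 1: 1011010001
iteration 2: 1011000101  (repeats iteration 0; period 2)
iteration 7: 1011010001
count of 1: 5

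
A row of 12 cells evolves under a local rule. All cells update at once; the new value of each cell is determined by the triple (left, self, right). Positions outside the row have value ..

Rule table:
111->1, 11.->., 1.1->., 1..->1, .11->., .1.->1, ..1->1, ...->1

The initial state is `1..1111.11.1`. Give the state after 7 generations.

generation 1: 111.11.....1
generation 2: .1....111111
generation 3: 111111.1111.
generation 4: .1111...11.1
generation 5: 1.11.111...1
generation 6: 1.....1.1111
generation 7: 1111111..11.

1111111..11.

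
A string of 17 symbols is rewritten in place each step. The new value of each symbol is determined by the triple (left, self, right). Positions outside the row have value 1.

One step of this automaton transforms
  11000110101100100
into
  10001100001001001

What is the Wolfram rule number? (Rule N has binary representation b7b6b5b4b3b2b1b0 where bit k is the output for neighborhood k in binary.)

position 0: 111 → 1  (bit 7 = 1)
position 1: 110 → 0  (bit 6 = 0)
position 7: 101 → 0  (bit 5 = 0)
position 2: 100 → 0  (bit 4 = 0)
position 5: 011 → 1  (bit 3 = 1)
position 8: 010 → 0  (bit 2 = 0)
position 4: 001 → 1  (bit 1 = 1)
position 3: 000 → 0  (bit 0 = 0)
bits b7..b0 = 10001010 = 138

138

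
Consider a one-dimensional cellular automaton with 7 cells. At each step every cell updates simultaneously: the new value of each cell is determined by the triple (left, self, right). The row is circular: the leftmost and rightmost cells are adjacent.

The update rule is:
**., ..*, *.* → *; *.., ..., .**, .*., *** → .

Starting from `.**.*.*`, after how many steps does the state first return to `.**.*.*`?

step 1: *.**.*.
step 2: .*.**.*
step 3: *.*.**.
step 4: .*.*.**
step 5: *.*.*.*
step 6: **.*.*.
step 7: .**.*.*

7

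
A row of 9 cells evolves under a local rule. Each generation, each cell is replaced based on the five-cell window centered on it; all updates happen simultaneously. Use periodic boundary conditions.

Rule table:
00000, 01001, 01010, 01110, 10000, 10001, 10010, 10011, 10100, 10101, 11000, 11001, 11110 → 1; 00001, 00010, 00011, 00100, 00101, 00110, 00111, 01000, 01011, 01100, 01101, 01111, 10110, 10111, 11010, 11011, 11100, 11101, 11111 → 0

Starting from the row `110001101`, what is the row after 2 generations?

101100000
000011100

000011100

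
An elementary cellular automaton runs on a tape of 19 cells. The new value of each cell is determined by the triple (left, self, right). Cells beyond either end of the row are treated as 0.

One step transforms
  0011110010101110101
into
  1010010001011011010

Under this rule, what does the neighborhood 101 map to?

At position 9 the neighborhood is 101; the next row has 1 there.

1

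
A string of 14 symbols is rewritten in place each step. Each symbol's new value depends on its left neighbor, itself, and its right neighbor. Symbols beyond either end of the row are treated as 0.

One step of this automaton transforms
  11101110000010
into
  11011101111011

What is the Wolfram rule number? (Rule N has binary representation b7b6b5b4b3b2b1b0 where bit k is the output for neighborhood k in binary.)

position 1: 111 → 1  (bit 7 = 1)
position 2: 110 → 0  (bit 6 = 0)
position 3: 101 → 1  (bit 5 = 1)
position 7: 100 → 1  (bit 4 = 1)
position 0: 011 → 1  (bit 3 = 1)
position 12: 010 → 1  (bit 2 = 1)
position 11: 001 → 0  (bit 1 = 0)
position 8: 000 → 1  (bit 0 = 1)
bits b7..b0 = 10111101 = 189

189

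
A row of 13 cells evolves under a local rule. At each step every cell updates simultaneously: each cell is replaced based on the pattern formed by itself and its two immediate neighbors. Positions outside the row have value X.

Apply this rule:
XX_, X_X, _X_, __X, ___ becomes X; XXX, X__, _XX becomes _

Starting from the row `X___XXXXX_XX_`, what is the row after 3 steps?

step 1: X_XX____XX_XX
step 2: XX_X_XXX_XX__
step 3: _XXXX__XX_X_X

_XXXX__XX_X_X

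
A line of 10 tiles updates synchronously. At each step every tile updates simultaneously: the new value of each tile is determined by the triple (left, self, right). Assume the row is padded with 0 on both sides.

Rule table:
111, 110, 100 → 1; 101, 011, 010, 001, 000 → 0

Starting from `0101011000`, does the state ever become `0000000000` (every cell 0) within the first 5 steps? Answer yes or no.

step 1: 0000001100
step 2: 0000000110
step 3: 0000000011
step 4: 0000000001
step 5: 0000000000
all cells are 0 at step 5

yes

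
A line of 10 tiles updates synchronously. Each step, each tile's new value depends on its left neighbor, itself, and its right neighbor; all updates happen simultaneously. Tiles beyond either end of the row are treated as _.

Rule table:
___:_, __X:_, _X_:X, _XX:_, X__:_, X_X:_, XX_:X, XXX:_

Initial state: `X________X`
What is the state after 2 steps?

step 1: X________X  (fixed point — unchanged through step 2)

X________X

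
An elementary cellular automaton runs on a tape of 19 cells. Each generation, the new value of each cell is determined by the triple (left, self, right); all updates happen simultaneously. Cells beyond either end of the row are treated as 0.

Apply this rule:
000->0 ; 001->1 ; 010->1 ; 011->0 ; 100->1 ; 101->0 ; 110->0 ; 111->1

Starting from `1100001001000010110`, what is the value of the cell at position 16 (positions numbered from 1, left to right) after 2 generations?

0010011111100110001
0111101111011001011
position 16 holds 1

1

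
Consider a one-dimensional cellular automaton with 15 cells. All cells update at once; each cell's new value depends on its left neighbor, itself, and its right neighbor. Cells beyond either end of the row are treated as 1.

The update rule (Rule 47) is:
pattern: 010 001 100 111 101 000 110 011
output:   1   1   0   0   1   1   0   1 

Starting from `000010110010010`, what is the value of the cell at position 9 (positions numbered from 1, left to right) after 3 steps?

011111100110111
110000001101100
000111111011001
position 9 holds 1

1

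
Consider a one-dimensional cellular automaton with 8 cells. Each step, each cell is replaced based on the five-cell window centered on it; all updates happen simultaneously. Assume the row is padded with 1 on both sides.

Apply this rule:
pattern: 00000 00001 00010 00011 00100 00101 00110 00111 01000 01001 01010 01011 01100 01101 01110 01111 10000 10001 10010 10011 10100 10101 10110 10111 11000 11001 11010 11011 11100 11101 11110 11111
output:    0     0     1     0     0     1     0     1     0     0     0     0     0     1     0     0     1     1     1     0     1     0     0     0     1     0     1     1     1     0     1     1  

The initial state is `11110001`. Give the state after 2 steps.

11111010

11111101
11111010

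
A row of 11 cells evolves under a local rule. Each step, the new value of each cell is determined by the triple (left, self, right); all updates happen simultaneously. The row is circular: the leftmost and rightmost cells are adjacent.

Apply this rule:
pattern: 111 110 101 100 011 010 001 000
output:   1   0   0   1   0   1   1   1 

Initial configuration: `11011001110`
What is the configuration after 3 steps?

11110111011

00000110100
11111000111
11110111011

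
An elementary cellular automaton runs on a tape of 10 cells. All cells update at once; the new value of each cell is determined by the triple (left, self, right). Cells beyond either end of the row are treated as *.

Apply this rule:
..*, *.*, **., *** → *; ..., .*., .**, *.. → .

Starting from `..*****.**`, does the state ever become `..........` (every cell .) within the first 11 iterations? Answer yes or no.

iteration 1: .*.*****.*
iteration 2: *.*.*****.
iteration 3: **.*.*****
iteration 4: ***.*.****
iteration 5: ****.*.***
iteration 6: *****.*.**
iteration 7: ******.*.*
iteration 8: *******.*.
iteration 9: ********.*
iteration 10: *********.
iteration 11: **********
iteration 11 is **********, still not uniform .

no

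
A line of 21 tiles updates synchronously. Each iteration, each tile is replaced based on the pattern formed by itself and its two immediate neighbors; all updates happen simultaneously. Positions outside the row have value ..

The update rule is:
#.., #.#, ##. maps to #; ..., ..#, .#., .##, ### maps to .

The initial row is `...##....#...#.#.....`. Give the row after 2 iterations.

.....##....#...#.#...

iteration 1: ....##....#...#.#....
iteration 2: .....##....#...#.#...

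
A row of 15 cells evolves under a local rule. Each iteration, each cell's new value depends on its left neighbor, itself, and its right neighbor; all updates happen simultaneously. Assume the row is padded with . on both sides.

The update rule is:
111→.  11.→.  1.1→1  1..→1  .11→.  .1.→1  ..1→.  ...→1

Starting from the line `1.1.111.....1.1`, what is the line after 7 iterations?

1...1111.111111

iteration 1: 1111...1111.111
iteration 2: ....11.....1...
iteration 3: 111...1111.1111
iteration 4: ...11.....1....
iteration 5: 11...1111.11111
iteration 6: ..11.....1.....
iteration 7: 1...1111.111111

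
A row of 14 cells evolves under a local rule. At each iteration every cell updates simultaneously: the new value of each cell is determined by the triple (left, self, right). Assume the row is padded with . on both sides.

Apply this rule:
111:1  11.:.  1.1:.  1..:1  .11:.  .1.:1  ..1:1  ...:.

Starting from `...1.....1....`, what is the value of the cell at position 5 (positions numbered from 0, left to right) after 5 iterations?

iteration 1: ..111...111...
iteration 2: .1.1.1.1.1.1..
iteration 3: 11.1.1.1.1.11.
iteration 4: ...1.1.1.1...1
iteration 5: ..11.1.1.11.11
position 5 holds 1

1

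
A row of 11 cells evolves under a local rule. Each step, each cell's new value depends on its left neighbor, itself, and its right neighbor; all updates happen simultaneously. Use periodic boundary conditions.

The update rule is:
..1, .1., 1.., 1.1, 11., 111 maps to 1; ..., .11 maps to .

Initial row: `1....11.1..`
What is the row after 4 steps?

step 1: 11..1.11111
step 2: 111111.1111
step 3: 1111111.111
step 4: 11111111.11

11111111.11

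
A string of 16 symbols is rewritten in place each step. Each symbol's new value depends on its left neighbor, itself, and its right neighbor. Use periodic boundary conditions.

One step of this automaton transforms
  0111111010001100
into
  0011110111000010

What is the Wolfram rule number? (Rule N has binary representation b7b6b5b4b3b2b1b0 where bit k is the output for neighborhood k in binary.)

180

position 2: 111 → 1  (bit 7 = 1)
position 6: 110 → 0  (bit 6 = 0)
position 7: 101 → 1  (bit 5 = 1)
position 9: 100 → 1  (bit 4 = 1)
position 1: 011 → 0  (bit 3 = 0)
position 8: 010 → 1  (bit 2 = 1)
position 0: 001 → 0  (bit 1 = 0)
position 10: 000 → 0  (bit 0 = 0)
bits b7..b0 = 10110100 = 180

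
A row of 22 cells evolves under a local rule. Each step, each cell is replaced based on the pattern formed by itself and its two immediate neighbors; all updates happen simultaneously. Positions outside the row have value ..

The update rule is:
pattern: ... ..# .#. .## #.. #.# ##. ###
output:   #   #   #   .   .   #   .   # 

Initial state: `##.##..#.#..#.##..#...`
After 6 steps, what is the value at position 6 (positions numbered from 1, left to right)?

..#...####.###...##.##
###.##.##.#.#..##..#..
.#.#..#..####.#...##.#
####.##.#.##.##.##..##
.##.#..###..#..#...#..
#..##.#.#..##.##.###.#
position 6 holds .

.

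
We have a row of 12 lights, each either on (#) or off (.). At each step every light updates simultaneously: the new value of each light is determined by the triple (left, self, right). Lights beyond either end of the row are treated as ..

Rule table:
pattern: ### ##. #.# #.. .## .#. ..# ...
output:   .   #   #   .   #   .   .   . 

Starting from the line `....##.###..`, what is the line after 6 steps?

.......##...

....####.#..
....#..##...
.......##...
.......##...  (fixed point — unchanged through step 6)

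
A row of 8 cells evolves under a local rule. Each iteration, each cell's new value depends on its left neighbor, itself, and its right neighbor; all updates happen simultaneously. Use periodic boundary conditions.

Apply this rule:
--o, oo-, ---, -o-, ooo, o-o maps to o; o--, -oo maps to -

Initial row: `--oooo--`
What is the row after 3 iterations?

-ooo-ooo

oo-ooo-o
ooo-ooo-
-ooo-ooo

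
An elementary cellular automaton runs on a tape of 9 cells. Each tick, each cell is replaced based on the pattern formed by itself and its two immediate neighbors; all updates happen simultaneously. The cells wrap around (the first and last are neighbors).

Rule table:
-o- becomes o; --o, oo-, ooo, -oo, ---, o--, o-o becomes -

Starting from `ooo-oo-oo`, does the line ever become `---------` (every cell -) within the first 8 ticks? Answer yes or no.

---------
all cells are - at tick 1

yes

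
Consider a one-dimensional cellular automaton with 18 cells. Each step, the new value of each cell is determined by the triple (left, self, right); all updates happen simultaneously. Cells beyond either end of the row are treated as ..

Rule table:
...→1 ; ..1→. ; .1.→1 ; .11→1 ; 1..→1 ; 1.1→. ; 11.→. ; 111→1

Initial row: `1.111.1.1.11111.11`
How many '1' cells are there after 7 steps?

1.11..1.1.1111..1.
1.1.1.1.1.111.1.11
1.1.1.1.1.11..1.1.
1.1.1.1.1.1.1.1.11
1.1.1.1.1.1.1.1.1.
1.1.1.1.1.1.1.1.11  (repeats step 4; period 2)
step 7: 1.1.1.1.1.1.1.1.1.
count of 1: 9

9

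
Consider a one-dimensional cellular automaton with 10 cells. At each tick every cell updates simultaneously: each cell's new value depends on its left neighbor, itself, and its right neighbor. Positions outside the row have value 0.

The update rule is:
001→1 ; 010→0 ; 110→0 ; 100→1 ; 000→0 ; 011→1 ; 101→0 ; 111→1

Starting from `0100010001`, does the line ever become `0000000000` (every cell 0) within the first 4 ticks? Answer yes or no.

no

1010101010
0000000001
0000000010
0000000101
tick 4 is 0000000101, still not uniform 0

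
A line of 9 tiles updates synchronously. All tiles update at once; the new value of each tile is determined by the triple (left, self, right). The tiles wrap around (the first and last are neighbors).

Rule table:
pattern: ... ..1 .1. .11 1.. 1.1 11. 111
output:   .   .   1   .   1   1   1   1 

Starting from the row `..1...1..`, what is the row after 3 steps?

1...11..1

..11..11.
...11..11
1...11..1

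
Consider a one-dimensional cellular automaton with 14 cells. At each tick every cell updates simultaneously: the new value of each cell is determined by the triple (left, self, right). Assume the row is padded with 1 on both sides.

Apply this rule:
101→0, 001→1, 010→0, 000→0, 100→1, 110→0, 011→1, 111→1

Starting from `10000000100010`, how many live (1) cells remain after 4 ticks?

01000001010100
00100010000011
11010101000111
10000000101111
count of 1: 6

6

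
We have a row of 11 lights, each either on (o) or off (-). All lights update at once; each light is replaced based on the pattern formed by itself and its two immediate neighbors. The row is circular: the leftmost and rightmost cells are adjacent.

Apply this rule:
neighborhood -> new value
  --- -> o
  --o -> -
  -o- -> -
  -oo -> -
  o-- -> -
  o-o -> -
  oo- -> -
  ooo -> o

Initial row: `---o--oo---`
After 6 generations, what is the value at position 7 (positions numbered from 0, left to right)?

oo-------oo
o--ooooo--o
----ooo----
ooo--o--ooo
oo-------oo  (repeats generation 1; period 4)
generation 6: o--ooooo--o
position 7 holds o

o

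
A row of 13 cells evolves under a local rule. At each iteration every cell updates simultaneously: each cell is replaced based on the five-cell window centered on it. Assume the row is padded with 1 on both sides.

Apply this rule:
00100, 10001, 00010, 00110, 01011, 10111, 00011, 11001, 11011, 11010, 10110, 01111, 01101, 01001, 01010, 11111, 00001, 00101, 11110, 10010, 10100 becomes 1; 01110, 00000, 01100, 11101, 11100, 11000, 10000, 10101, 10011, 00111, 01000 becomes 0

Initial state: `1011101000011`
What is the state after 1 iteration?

0110011001101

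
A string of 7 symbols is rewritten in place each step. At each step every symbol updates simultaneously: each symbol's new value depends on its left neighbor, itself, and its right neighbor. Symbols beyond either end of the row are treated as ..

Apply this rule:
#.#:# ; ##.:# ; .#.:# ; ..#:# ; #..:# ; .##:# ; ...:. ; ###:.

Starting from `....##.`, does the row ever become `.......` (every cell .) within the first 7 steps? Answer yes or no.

...####
..##..#
.######
##....#
###..##
#.#####
###...#
step 7 is ###...#, still not uniform .

no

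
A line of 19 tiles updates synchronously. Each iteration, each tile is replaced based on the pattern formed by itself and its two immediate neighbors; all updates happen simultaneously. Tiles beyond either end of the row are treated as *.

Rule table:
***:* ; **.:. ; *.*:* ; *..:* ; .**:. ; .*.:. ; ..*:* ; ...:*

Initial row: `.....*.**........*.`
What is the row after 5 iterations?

*.*.*.*..*.*..*.*.*

*****.*..********.*
****.*.**.******.*.
***.*.*..*.****.*.*
**.*.*.**.*.**.*.*.
*.*.*.*..*.*..*.*.*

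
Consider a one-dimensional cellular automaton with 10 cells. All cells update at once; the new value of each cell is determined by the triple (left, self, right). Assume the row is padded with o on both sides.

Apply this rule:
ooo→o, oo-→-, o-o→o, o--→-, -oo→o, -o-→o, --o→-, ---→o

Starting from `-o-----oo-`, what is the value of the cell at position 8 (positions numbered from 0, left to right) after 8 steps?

o

step 1: oo-ooo-o-o
step 2: o-ooo-oooo
step 3: -ooo-ooooo
step 4: ooo-oooooo
step 5: oo-ooooooo
step 6: o-oooooooo
step 7: -ooooooooo
step 8: oooooooooo
position 8 holds o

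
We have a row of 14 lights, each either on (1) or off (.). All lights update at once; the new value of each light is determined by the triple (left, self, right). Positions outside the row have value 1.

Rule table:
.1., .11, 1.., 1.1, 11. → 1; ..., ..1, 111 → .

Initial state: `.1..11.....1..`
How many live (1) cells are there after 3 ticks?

tick 1: 111.111....11.
tick 2: ..111.11...111
tick 3: 1.1.11111..1..
count of 1: 8

8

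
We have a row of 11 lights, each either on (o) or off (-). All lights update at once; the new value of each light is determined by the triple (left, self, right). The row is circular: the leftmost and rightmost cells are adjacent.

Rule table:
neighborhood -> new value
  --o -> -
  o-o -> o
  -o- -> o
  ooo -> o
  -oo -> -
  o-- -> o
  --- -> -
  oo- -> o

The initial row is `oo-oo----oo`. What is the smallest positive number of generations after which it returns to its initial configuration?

generation 1: ooo-oo----o
generation 2: oooo-oo----
generation 3: -oooo-oo---
generation 4: --oooo-oo--
generation 5: ---oooo-oo-
generation 6: ----oooo-oo
generation 7: o----oooo-o
generation 8: oo----oooo-
generation 9: -oo----oooo
generation 10: o-oo----ooo
generation 11: oo-oo----oo

11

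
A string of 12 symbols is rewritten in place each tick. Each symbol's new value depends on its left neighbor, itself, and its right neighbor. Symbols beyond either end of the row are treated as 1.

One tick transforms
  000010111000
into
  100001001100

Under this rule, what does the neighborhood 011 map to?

0

At position 6 the neighborhood is 011; the next row has 0 there.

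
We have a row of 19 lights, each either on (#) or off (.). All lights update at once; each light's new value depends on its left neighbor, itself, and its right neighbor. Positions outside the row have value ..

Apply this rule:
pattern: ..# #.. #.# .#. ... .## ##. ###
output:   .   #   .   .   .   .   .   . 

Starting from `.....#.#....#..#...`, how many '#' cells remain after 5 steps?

step 1: ........#....#..#..
step 2: .........#....#..#.
step 3: ..........#....#..#
step 4: ...........#....#..
step 5: ............#....#.
count of #: 2

2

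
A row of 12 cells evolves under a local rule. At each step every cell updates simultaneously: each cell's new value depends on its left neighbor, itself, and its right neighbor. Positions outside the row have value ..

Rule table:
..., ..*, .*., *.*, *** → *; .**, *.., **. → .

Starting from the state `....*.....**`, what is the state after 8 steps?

**..**.****.

*****.****..
.***.*.**..*
*.*.***...**
****.*..**..
.**.**.*...*
*..*..**.***
*.**.*..*.*.
**..**.****.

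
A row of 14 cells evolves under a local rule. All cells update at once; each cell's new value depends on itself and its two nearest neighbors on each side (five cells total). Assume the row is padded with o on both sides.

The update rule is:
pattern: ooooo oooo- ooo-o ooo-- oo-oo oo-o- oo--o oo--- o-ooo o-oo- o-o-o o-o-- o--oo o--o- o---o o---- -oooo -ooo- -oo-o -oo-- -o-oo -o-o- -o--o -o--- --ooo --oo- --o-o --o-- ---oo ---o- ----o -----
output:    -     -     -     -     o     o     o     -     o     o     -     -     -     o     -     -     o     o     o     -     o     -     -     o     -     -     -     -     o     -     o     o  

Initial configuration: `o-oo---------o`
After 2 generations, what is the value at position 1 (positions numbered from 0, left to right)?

o

-oo---ooooooo-
oo---o-o-----o
position 1 holds o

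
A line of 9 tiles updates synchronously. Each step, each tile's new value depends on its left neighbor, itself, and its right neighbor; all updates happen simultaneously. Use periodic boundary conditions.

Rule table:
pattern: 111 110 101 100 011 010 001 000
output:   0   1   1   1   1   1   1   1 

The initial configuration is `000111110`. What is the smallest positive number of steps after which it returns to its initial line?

2

step 1: 111100011
step 2: 000111110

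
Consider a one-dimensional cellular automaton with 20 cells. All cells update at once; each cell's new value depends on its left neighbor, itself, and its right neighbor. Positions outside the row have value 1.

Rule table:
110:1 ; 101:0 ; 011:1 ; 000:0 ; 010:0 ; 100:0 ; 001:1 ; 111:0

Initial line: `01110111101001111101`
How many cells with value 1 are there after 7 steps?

7

01010100100011000101
00000001000111001001
00000010001101010011
00000100011100000110
00001000110100001110
00010001110000011010
00100011010000111000
count of 1: 7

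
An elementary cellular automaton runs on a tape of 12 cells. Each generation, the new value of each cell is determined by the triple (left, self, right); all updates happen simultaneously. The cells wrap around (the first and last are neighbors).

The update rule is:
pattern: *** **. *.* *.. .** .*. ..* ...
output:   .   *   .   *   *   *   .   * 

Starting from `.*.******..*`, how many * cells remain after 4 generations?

.*.*....**.*
.*.****.**.*
.*.*..*.**.*
.*.**.*.**.*
count of *: 7

7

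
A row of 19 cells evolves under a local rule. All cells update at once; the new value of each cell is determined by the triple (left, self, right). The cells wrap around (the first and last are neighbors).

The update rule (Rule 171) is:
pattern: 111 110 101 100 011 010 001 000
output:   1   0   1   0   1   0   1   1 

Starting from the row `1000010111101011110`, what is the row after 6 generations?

0011101111010111101
0111011110101111010
1110111101011110100
1101111010111101001
1011110101111010011
0111101011110100111

0111101011110100111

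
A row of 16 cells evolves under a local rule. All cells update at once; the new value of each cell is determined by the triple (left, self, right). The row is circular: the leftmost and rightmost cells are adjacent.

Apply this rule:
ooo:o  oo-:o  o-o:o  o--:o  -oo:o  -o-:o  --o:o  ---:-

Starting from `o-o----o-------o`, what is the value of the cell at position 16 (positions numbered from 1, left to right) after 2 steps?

oooo--ooo-----oo
oooooooooo---ooo
position 16 holds o

o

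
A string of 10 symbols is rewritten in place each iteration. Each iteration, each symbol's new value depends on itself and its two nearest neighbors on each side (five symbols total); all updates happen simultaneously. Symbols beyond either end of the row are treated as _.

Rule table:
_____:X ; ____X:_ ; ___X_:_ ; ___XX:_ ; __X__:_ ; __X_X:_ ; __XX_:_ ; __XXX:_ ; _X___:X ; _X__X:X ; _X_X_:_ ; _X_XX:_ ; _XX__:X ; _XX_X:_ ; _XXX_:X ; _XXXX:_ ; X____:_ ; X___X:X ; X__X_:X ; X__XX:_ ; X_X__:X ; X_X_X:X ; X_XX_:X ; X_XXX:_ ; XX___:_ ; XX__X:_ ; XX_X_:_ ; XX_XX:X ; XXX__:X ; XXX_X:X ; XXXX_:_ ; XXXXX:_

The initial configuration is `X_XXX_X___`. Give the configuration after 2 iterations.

X____XX__X

___XX_XX_X
X____XX__X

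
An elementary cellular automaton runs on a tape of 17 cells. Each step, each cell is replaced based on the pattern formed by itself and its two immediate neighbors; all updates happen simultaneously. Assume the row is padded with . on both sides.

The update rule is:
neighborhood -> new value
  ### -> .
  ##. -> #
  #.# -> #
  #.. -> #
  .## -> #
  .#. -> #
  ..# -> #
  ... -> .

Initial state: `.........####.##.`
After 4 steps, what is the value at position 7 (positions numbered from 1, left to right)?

#

........##..#####
.......######...#
......##....##.##
.....####..######
position 7 holds #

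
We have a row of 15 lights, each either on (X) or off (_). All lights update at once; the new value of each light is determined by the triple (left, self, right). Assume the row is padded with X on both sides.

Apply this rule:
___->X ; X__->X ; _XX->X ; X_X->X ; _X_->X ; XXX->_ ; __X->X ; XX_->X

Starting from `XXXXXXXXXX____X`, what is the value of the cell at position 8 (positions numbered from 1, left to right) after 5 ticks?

tick 1: _________XXXXXX
tick 2: XXXXXXXXXX_____
tick 3: _________XXXXXX  (repeats tick 1; period 2)
tick 5: _________XXXXXX
position 8 holds _

_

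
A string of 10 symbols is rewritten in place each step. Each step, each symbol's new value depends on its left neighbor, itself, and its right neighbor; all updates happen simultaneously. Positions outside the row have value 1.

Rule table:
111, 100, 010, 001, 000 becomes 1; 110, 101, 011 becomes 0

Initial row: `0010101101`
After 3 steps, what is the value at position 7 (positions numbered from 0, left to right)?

1

step 1: 1110100000
step 2: 1100111111
step 3: 1011011111
position 7 holds 1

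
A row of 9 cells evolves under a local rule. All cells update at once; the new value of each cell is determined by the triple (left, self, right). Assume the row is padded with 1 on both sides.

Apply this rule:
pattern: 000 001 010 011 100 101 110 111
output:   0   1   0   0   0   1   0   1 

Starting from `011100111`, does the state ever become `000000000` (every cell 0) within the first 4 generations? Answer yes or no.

generation 1: 101001011
generation 2: 010010101
generation 3: 100101010
generation 4: 001010101
generation 4 is 001010101, still not uniform 0

no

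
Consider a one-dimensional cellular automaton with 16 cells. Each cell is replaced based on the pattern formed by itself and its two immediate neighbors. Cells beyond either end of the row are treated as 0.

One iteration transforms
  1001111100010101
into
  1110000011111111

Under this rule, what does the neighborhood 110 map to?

At position 7 the neighborhood is 110; the next row has 0 there.

0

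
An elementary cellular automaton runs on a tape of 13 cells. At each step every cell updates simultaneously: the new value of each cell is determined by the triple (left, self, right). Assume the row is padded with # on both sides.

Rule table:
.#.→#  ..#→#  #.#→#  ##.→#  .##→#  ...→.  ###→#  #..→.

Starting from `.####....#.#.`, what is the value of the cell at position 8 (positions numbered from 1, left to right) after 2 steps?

#

#####...#####
#####..######
position 8 holds #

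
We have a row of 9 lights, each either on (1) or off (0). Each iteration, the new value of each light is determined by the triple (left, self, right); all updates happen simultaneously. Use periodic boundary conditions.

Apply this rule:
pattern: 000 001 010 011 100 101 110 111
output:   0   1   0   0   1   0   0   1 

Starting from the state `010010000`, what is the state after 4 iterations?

101101000
000000101
100001000
010010101

010010101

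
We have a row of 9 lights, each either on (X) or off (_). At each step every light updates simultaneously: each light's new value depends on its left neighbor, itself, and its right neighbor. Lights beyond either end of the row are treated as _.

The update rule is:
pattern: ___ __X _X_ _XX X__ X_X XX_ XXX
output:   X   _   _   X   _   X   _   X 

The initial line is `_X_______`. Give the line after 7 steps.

_XX___XX_

___XXXXXX
XX_XXXXX_
X_XXXXX__
_XXXXX__X
_XXXX____
_XXX__XXX
_XX___XX_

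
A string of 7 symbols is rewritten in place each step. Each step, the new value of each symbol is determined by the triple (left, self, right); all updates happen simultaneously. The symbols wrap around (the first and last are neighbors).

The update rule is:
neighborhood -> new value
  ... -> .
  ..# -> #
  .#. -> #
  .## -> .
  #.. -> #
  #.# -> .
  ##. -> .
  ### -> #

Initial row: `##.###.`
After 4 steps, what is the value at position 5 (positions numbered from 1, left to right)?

#

step 1: ....#..
step 2: ...###.
step 3: ..#.#.#
step 4: ###.#.#
position 5 holds #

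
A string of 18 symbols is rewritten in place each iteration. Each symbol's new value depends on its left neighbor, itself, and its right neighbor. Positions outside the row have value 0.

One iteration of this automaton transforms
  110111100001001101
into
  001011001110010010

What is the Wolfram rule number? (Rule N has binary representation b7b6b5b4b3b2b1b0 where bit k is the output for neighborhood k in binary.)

position 4: 111 → 1  (bit 7 = 1)
position 1: 110 → 0  (bit 6 = 0)
position 2: 101 → 1  (bit 5 = 1)
position 7: 100 → 0  (bit 4 = 0)
position 0: 011 → 0  (bit 3 = 0)
position 11: 010 → 0  (bit 2 = 0)
position 10: 001 → 1  (bit 1 = 1)
position 8: 000 → 1  (bit 0 = 1)
bits b7..b0 = 10100011 = 163

163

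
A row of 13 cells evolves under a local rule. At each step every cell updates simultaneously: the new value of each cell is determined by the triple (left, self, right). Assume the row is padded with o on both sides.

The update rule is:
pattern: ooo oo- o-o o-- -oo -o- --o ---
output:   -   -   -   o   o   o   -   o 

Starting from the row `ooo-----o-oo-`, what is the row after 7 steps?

---oooo-o-o--

---oooo-o-o--
oo-o----o-oo-
---oooo-o-o--  (repeats step 1; period 2)
step 7: ---oooo-o-o--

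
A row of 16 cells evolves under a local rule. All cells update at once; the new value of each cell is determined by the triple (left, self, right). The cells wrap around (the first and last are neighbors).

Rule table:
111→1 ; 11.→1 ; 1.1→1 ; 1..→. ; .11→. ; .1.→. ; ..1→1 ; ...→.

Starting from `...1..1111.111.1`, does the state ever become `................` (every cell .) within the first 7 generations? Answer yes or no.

no

..1..1.1111.111.
.1..1.1.1111.11.
1..1.1.1.1111.1.
..1.1.1.1.1111.1
.1.1.1.1.1.1111.
1.1.1.1.1.1.111.
.1.1.1.1.1.1.111
generation 7 is .1.1.1.1.1.1.111, still not uniform .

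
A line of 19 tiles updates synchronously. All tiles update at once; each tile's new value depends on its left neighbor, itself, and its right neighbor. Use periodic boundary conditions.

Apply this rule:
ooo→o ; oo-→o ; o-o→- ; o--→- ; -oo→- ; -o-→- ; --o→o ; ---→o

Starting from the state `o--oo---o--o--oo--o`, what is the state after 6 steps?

ooooooo-o-o---oo-oo

o-o-o-oo--o--o-o-o-
-------o-o--o------
ooooooo----o--ooooo
ooooooo-ooo--o-oooo
ooooooo--oo-o---ooo
ooooooo-o-o---oo-oo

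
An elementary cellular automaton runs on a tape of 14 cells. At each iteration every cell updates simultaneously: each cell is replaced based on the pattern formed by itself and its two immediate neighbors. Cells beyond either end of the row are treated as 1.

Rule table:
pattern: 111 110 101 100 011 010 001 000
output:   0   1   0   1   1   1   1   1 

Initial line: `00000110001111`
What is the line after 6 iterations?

00000000001111

11111111111000
00000000001111
11111111111000  (repeats iteration 1; period 2)
iteration 6: 00000000001111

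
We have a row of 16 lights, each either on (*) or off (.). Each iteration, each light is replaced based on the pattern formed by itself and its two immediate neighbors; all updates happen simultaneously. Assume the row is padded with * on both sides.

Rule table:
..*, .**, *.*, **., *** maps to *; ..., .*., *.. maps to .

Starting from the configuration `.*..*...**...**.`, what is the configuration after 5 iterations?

*..*...***..****
*.*...****.*****
**...***********
**..************
**.*************

**.*************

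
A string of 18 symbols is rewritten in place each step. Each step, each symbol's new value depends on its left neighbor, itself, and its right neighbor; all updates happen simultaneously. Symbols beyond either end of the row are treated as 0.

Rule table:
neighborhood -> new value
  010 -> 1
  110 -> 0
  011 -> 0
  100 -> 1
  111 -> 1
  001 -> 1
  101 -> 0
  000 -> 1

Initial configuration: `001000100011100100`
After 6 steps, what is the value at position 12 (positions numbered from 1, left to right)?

111111111101011111
011111111001001110
101111110111110101
100111100011100101
111011011101011101
010000001001001001
position 12 holds 1

1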